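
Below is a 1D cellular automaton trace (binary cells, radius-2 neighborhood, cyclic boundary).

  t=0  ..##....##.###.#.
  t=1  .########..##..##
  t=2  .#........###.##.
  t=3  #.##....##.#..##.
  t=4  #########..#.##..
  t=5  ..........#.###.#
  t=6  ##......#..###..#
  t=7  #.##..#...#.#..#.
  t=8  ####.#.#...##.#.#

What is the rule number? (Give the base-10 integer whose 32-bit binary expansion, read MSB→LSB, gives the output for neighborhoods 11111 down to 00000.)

33381706

  nb #####: next=.  (t=1,i=3, bit31=0)
  nb ####.: next=.  (t=1,i=7, bit30=0)
  nb ###.#: next=.  (t=0,i=13, bit29=0)
  nb ###..: next=.  (t=1,i=8, bit28=0)
  nb ##.##: next=.  (t=0,i=10, bit27=0)
  nb ##.#.: next=.  (t=0,i=14, bit26=0)
  nb ##..#: next=.  (t=1,i=9, bit25=0)
  nb ##...: next=#  (t=0,i=4, bit24=1)
  nb #.###: next=#  (t=0,i=11, bit23=1)
  nb #.##.: next=#  (t=2,i=14, bit22=1)
  nb #.#.#: next=#  (t=3,i=0, bit21=1)
  nb #.#..: next=#  (t=0,i=15, bit20=1)
  nb #..##: next=#  (t=1,i=10, bit19=1)
  nb #..#.: next=#  (t=2,i=0, bit18=1)
  nb #...#: next=.  (t=0,i=0, bit17=0)
  nb #....: next=#  (t=0,i=5, bit16=1)
  nb .####: next=.  (t=1,i=2, bit15=0)
  nb .###.: next=#  (t=0,i=12, bit14=1)
  nb .##.#: next=.  (t=0,i=9, bit13=0)
  nb .##..: next=#  (t=0,i=3, bit12=1)
  nb .#.##: next=#  (t=3,i=1, bit11=1)
  nb .#.#.: next=#  (t=7,i=11, bit10=1)
  nb .#..#: next=.  (t=3,i=12, bit9=0)
  nb .#...: next=#  (t=0,i=16, bit8=1)
  nb ..###: next=.  (t=2,i=10, bit7=0)
  nb ..##.: next=#  (t=0,i=2, bit6=1)
  nb ..#.#: next=.  (t=4,i=11, bit5=0)
  nb ..#..: next=.  (t=2,i=1, bit4=0)
  nb ...##: next=#  (t=0,i=1, bit3=1)
  nb ...#.: next=.  (t=5,i=9, bit2=0)
  nb ....#: next=#  (t=0,i=6, bit1=1)
  nb .....: next=.  (t=2,i=4, bit0=0)
  bits 00000001111111010101110101001010 = 33381706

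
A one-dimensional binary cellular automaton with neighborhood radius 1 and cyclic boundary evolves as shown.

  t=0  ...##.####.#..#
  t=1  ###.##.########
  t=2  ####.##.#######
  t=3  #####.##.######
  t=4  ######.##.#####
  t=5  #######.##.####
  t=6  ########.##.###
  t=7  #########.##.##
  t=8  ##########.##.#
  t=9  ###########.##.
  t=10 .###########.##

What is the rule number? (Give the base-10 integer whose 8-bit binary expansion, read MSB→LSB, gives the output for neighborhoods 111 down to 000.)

  [7] ### => #  t=0,i=7
  [6] ##. => #  t=0,i=4
  [5] #.# => #  t=0,i=5
  [4] #.. => #  t=0,i=0
  [3] .## => .  t=0,i=3
  [2] .#. => #  t=0,i=11
  [1] ..# => #  t=0,i=2
  [0] ... => #  t=0,i=1
  bits 11110111 = 247

247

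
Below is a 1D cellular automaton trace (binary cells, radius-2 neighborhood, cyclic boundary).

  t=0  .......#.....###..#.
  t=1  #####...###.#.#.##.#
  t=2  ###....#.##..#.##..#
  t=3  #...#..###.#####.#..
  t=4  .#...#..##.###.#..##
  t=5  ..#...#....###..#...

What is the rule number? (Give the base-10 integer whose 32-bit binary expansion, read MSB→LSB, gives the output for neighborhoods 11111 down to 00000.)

2730872617

  #####|#  b31=1 t=1,i=1
  ####.|.  b30=0 t=1,i=3
  ###.#|#  b29=1 t=1,i=10
  ###..|.  b28=0 t=0,i=15
  ##.##|.  b27=0 t=1,i=18
  ##.#.|.  b26=0 t=1,i=11
  ##..#|#  b25=1 t=0,i=16
  ##...|.  b24=0 t=1,i=5
  #.###|#  b23=1 t=1,i=19
  #.##.|#  b22=1 t=1,i=16
  #.#.#|.  b21=0 t=1,i=12
  #.#..|.  b20=0 t=3,i=17
  #..##|.  b19=0 t=2,i=18
  #..#.|#  b18=1 t=0,i=17
  #...#|.  b17=0 t=1,i=6
  #....|#  b16=1 t=0,i=0
  .####|#  b15=1 t=1,i=0
  .###.|#  b14=1 t=0,i=14
  .##.#|.  b13=0 t=1,i=17
  .##..|.  b12=0 t=2,i=10
  .#.##|#  b11=1 t=1,i=15
  .#.#.|#  b10=1 t=1,i=13
  .#..#|#  b9=1 t=3,i=5
  .#...|#  b8=1 t=0,i=8
  ..###|.  b7=0 t=0,i=13
  ..##.|.  b6=0 t=4,i=8
  ..#.#|#  b5=1 t=2,i=7
  ..#..|.  b4=0 t=0,i=7
  ...##|#  b3=1 t=0,i=12
  ...#.|.  b2=0 t=0,i=6
  ....#|.  b1=0 t=0,i=5
  .....|#  b0=1 t=0,i=1
  bits 10100010110001011100111100101001 = 2730872617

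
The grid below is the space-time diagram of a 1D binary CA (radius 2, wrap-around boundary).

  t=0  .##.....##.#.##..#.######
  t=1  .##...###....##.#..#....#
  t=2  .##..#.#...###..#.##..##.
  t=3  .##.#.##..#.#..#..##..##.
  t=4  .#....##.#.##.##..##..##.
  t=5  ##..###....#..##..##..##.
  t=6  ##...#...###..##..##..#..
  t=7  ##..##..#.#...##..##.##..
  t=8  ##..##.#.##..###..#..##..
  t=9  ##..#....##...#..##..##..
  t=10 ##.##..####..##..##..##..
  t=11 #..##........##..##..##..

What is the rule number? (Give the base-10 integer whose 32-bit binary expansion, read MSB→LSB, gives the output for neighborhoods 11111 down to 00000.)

550786142

  #####|.  b31=0 t=0,i=21
  ####.|.  b30=0 t=0,i=23
  ###.#|#  b29=1 t=0,i=24
  ###..|.  b28=0 t=1,i=8
  ##.##|.  b27=0 t=0,i=0
  ##.#.|.  b26=0 t=0,i=10
  ##..#|.  b25=0 t=0,i=15
  ##...|.  b24=0 t=0,i=3
  #.###|#  b23=1 t=0,i=19
  #.##.|#  b22=1 t=0,i=1
  #.#.#|.  b21=0 t=0,i=11
  #.#..|#  b20=1 t=1,i=16
  #..##|.  b19=0 t=2,i=0
  #..#.|#  b18=1 t=0,i=16
  #...#|.  b17=0 t=1,i=4
  #....|.  b16=0 t=0,i=4
  .####|.  b15=0 t=0,i=20
  .###.|#  b14=1 t=1,i=7
  .##.#|.  b13=0 t=0,i=9
  .##..|#  b12=1 t=0,i=2
  .#.##|.  b11=0 t=0,i=12
  .#.#.|#  b10=1 t=2,i=6
  .#..#|.  b9=0 t=1,i=17
  .#...|.  b8=0 t=1,i=20
  ..###|.  b7=0 t=1,i=6
  ..##.|#  b6=1 t=0,i=8
  ..#.#|.  b5=0 t=0,i=17
  ..#..|#  b4=1 t=1,i=19
  ...##|#  b3=1 t=0,i=7
  ...#.|#  b2=1 t=1,i=23
  ....#|#  b1=1 t=0,i=6
  .....|.  b0=0 t=0,i=5
  bits 00100000110101000101010001011110 = 550786142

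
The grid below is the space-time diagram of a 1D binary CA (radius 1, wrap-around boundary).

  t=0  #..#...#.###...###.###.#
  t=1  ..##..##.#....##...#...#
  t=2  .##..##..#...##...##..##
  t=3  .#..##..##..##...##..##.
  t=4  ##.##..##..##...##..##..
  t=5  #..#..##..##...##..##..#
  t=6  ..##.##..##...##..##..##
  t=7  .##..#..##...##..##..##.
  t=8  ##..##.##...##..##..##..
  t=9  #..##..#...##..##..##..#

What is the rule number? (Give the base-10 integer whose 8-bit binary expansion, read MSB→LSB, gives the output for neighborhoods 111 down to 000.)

  ###|.  b7=0 t=0,i=10
  ##.|.  b6=0 t=0,i=0
  #.#|.  b5=0 t=0,i=8
  #..|.  b4=0 t=0,i=1
  .##|#  b3=1 t=0,i=9
  .#.|#  b2=1 t=0,i=3
  ..#|#  b1=1 t=0,i=2
  ...|.  b0=0 t=0,i=5
  bits 00001110 = 14

14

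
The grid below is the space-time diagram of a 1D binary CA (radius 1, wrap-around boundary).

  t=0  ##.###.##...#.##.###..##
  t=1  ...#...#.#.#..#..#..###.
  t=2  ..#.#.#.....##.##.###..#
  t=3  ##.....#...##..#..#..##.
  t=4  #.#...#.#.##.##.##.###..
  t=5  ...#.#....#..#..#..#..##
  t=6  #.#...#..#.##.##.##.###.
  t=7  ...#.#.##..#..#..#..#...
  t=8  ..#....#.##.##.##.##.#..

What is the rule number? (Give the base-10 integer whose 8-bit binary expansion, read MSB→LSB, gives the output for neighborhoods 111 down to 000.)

  ### -> .   bit 7 = 0  t=0,i=0
  ##. -> .   bit 6 = 0  t=0,i=1
  #.# -> .   bit 5 = 0  t=0,i=2
  #.. -> #   bit 4 = 1  t=0,i=9
  .## -> #   bit 3 = 1  t=0,i=3
  .#. -> .   bit 2 = 0  t=0,i=12
  ..# -> #   bit 1 = 1  t=0,i=11
  ... -> .   bit 0 = 0  t=0,i=10
  bits 00011010 = 26

26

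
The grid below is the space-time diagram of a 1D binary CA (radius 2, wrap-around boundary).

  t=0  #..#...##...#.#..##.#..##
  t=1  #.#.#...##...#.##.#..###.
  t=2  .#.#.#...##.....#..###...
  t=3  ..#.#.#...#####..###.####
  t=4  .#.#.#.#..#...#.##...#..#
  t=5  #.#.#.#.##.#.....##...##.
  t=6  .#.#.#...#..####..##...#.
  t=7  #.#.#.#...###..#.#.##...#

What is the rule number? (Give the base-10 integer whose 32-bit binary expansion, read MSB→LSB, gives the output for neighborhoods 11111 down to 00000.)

  #####|.  b31=0 t=3,i=12
  ####.|.  b30=0 t=3,i=13
  ###.#|.  b29=0 t=1,i=23
  ###..|#  b28=1 t=0,i=0
  ##.##|.  b27=0 t=3,i=20
  ##.#.|.  b26=0 t=0,i=19
  ##..#|.  b25=0 t=0,i=1
  ##...|#  b24=1 t=0,i=9
  #.###|#  b23=1 t=3,i=21
  #.##.|.  b22=0 t=1,i=15
  #.#.#|.  b21=0 t=1,i=0
  #.#..|.  b20=0 t=0,i=14
  #..##|#  b19=1 t=0,i=16
  #..#.|#  b18=1 t=0,i=2
  #...#|.  b17=0 t=0,i=5
  #....|#  b16=1 t=2,i=12
  .####|.  b15=0 t=3,i=11
  .###.|.  b14=0 t=0,i=24
  .##.#|#  b13=1 t=0,i=18
  .##..|#  b12=1 t=0,i=8
  .#.##|.  b11=0 t=1,i=14
  .#.#.|#  b10=1 t=0,i=13
  .#..#|#  b9=1 t=0,i=15
  .#...|#  b8=1 t=0,i=4
  ..###|#  b7=1 t=0,i=23
  ..##.|.  b6=0 t=0,i=7
  ..#.#|.  b5=0 t=0,i=12
  ..#..|.  b4=0 t=0,i=3
  ...##|.  b3=0 t=0,i=6
  ...#.|.  b2=0 t=0,i=11
  ....#|#  b1=1 t=2,i=14
  .....|#  b0=1 t=2,i=13
  bits 00010001100011010011011110000011 = 294467459

294467459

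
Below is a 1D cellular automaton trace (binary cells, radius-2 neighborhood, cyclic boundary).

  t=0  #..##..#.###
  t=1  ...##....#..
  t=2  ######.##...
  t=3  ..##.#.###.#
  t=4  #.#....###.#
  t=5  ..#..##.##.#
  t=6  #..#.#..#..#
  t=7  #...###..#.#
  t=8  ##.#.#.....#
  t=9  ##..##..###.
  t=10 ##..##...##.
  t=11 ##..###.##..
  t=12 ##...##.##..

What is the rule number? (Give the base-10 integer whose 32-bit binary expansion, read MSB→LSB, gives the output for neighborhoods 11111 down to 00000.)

2714785359

  [31] ##### => #  t=2,i=2
  [30] ####. => .  t=0,i=11
  [29] ###.# => #  t=2,i=5
  [28] ###.. => .  t=0,i=0
  [27] ##.## => .  t=2,i=6
  [26] ##.#. => .  t=3,i=4
  [25] ##..# => .  t=0,i=1
  [24] ##... => #  t=1,i=5
  [23] #.### => #  t=0,i=9
  [22] #.##. => #  t=2,i=7
  [21] #.#.# => .  t=3,i=5
  [20] #.#.. => #  t=3,i=11
  [19] #..## => .  t=0,i=2
  [18] #..#. => .  t=0,i=6
  [17] #...# => .  t=2,i=10
  [16] #.... => .  t=1,i=6
  [15] .#### => .  t=0,i=10
  [14] .###. => #  t=3,i=8
  [13] .##.# => .  t=3,i=3
  [12] .##.. => #  t=0,i=4
  [11] .#.## => .  t=0,i=8
  [10] .#.#. => #  t=6,i=4
  [9] .#..# => #  t=3,i=0
  [8] .#... => .  t=1,i=10
  [7] ..### => .  t=2,i=0
  [6] ..##. => #  t=0,i=3
  [5] ..#.# => .  t=0,i=7
  [4] ..#.. => .  t=1,i=9
  [3] ...## => #  t=1,i=2
  [2] ...#. => #  t=1,i=8
  [1] ....# => #  t=1,i=1
  [0] ..... => #  t=1,i=0
  bits 10100001110100000101011001001111 = 2714785359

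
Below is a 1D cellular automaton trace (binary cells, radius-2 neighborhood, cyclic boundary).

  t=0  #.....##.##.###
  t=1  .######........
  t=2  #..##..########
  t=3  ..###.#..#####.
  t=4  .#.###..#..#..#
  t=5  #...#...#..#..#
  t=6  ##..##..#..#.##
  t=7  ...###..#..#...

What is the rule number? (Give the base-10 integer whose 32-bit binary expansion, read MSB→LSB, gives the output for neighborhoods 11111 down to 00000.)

  ##### -> #   bit 31 = 1  t=1,i=3
  ####. -> .   bit 30 = 0  t=0,i=14
  ###.# -> #   bit 29 = 1  t=3,i=4
  ###.. -> .   bit 28 = 0  t=0,i=0
  ##.## -> .   bit 27 = 0  t=0,i=8
  ##.#. -> #   bit 26 = 1  t=3,i=5
  ##..# -> .   bit 25 = 0  t=2,i=1
  ##... -> #   bit 24 = 1  t=0,i=1
  #.### -> .   bit 23 = 0  t=0,i=12
  #.##. -> .   bit 22 = 0  t=0,i=9
  #.#.# -> .   bit 21 = 0  t=4,i=1
  #.#.. -> .   bit 20 = 0  t=3,i=6
  #..## -> #   bit 19 = 1  t=2,i=2
  #..#. -> .   bit 18 = 0  t=4,i=7
  #...# -> .   bit 17 = 0  t=3,i=0
  #.... -> #   bit 16 = 1  t=0,i=2
  .#### -> .   bit 15 = 0  t=0,i=13
  .###. -> #   bit 14 = 1  t=3,i=3
  .##.# -> .   bit 13 = 0  t=0,i=7
  .##.. -> #   bit 12 = 1  t=2,i=4
  .#.## -> .   bit 11 = 0  t=4,i=2
  .#.#. -> #   bit 10 = 1  t=4,i=0
  .#..# -> .   bit 9 = 0  t=3,i=7
  .#... -> #   bit 8 = 1  t=5,i=5
  ..### -> .   bit 7 = 0  t=1,i=1
  ..##. -> #   bit 6 = 1  t=0,i=6
  ..#.# -> #   bit 5 = 1  t=4,i=14
  ..#.. -> #   bit 4 = 1  t=4,i=8
  ...## -> #   bit 3 = 1  t=0,i=5
  ...#. -> .   bit 2 = 0  t=5,i=3
  ....# -> #   bit 1 = 1  t=0,i=4
  ..... -> #   bit 0 = 1  t=0,i=3
  bits 10100101000010010101010101111011 = 2768852347

2768852347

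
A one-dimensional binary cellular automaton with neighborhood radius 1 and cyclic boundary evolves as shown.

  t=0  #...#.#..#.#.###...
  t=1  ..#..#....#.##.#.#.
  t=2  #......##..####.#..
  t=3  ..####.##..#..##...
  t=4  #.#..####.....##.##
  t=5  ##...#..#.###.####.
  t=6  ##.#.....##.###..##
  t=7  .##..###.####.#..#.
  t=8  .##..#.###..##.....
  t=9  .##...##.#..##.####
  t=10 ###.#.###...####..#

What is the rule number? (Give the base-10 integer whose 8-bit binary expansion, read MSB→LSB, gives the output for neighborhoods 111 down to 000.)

  nb ###: next=.  (t=0,i=14, bit7=0)
  nb ##.: next=#  (t=0,i=15, bit6=1)
  nb #.#: next=#  (t=0,i=5, bit5=1)
  nb #..: next=.  (t=0,i=1, bit4=0)
  nb .##: next=#  (t=0,i=13, bit3=1)
  nb .#.: next=.  (t=0,i=0, bit2=0)
  nb ..#: next=.  (t=0,i=3, bit1=0)
  nb ...: next=#  (t=0,i=2, bit0=1)
  bits 01101001 = 105

105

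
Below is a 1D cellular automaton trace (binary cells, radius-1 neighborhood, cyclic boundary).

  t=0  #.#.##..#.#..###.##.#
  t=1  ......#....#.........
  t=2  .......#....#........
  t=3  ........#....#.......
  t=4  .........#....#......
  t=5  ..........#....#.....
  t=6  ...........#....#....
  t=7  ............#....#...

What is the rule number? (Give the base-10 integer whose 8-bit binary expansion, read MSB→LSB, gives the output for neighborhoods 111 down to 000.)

16

  nb ###: next=.  (t=0,i=14, bit7=0)
  nb ##.: next=.  (t=0,i=0, bit6=0)
  nb #.#: next=.  (t=0,i=1, bit5=0)
  nb #..: next=#  (t=0,i=6, bit4=1)
  nb .##: next=.  (t=0,i=4, bit3=0)
  nb .#.: next=.  (t=0,i=2, bit2=0)
  nb ..#: next=.  (t=0,i=7, bit1=0)
  nb ...: next=.  (t=1,i=0, bit0=0)
  bits 00010000 = 16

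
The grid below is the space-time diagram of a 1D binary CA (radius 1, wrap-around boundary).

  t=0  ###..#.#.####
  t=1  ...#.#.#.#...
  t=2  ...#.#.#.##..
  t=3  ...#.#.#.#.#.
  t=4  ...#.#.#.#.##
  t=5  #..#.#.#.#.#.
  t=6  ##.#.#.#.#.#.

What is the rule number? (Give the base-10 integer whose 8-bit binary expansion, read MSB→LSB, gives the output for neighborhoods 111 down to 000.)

28

  nb ###: next=.  (t=0,i=0, bit7=0)
  nb ##.: next=.  (t=0,i=2, bit6=0)
  nb #.#: next=.  (t=0,i=6, bit5=0)
  nb #..: next=#  (t=0,i=3, bit4=1)
  nb .##: next=#  (t=0,i=9, bit3=1)
  nb .#.: next=#  (t=0,i=5, bit2=1)
  nb ..#: next=.  (t=0,i=4, bit1=0)
  nb ...: next=.  (t=1,i=0, bit0=0)
  bits 00011100 = 28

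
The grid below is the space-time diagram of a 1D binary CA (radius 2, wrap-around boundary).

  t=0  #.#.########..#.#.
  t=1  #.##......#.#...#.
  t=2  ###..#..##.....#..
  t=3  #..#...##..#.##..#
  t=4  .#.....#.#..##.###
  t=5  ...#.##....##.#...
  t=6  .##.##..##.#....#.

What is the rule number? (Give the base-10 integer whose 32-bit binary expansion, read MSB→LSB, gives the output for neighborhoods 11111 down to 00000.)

1248397510

  [31] ##### => .  t=0,i=6
  [30] ####. => #  t=0,i=10
  [29] ###.# => .  t=4,i=17
  [28] ###.. => .  t=0,i=11
  [27] ##.## => #  t=4,i=14
  [26] ##.#. => .  t=4,i=0
  [25] ##..# => #  t=0,i=12
  [24] ##... => .  t=1,i=4
  [23] #.### => .  t=0,i=4
  [22] #.##. => #  t=1,i=2
  [21] #.#.# => #  t=0,i=0
  [20] #.#.. => .  t=1,i=12
  [19] #..## => #  t=2,i=7
  [18] #..#. => .  t=0,i=13
  [17] #...# => .  t=1,i=14
  [16] #.... => #  t=1,i=5
  [15] .#### => .  t=0,i=5
  [14] .###. => .  t=2,i=1
  [13] .##.# => .  t=4,i=13
  [12] .##.. => .  t=1,i=3
  [11] .#.## => #  t=0,i=3
  [10] .#.#. => .  t=0,i=1
  [9] .#..# => .  t=2,i=6
  [8] .#... => .  t=1,i=13
  [7] ..### => #  t=2,i=0
  [6] ..##. => #  t=2,i=8
  [5] ..#.# => .  t=0,i=14
  [4] ..#.. => .  t=2,i=5
  [3] ...## => .  t=3,i=6
  [2] ...#. => #  t=1,i=9
  [1] ....# => #  t=1,i=8
  [0] ..... => .  t=1,i=6
  bits 01001010011010010000100011000110 = 1248397510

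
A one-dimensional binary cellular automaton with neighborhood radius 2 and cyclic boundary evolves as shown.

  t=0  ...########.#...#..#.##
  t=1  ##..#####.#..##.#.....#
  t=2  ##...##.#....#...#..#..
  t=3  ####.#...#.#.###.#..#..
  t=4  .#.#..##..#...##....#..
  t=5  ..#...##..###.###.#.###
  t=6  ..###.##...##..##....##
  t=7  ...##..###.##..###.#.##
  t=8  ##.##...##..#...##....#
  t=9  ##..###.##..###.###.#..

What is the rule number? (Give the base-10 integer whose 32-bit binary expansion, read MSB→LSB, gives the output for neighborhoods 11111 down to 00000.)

  ##### -> #   bit 31 = 1  t=0,i=5
  ####. -> .   bit 30 = 0  t=0,i=9
  ###.# -> #   bit 29 = 1  t=0,i=10
  ###.. -> #   bit 28 = 1  t=1,i=1
  ##.## -> .   bit 27 = 0  t=5,i=13
  ##.#. -> .   bit 26 = 0  t=0,i=11
  ##..# -> .   bit 25 = 0  t=1,i=2
  ##... -> #   bit 24 = 1  t=0,i=0
  #.### -> .   bit 23 = 0  t=3,i=13
  #.##. -> .   bit 22 = 0  t=0,i=21
  #.#.# -> .   bit 21 = 0  t=3,i=11
  #.#.. -> .   bit 20 = 0  t=0,i=12
  #..## -> .   bit 19 = 0  t=1,i=3
  #..#. -> .   bit 18 = 0  t=0,i=18
  #...# -> #   bit 17 = 1  t=0,i=1
  #.... -> .   bit 16 = 0  t=1,i=18
  .#### -> #   bit 15 = 1  t=0,i=4
  .###. -> #   bit 14 = 1  t=1,i=0
  .##.# -> .   bit 13 = 0  t=1,i=14
  .##.. -> #   bit 12 = 1  t=0,i=22
  .#.## -> .   bit 11 = 0  t=0,i=20
  .#.#. -> #   bit 10 = 1  t=3,i=10
  .#..# -> .   bit 9 = 0  t=0,i=17
  .#... -> #   bit 8 = 1  t=0,i=13
  ..### -> .   bit 7 = 0  t=0,i=3
  ..##. -> #   bit 6 = 1  t=1,i=13
  ..#.# -> .   bit 5 = 0  t=0,i=19
  ..#.. -> #   bit 4 = 1  t=0,i=16
  ...## -> .   bit 3 = 0  t=0,i=2
  ...#. -> .   bit 2 = 0  t=0,i=15
  ....# -> #   bit 1 = 1  t=1,i=20
  ..... -> .   bit 0 = 0  t=1,i=19
  bits 10110001000000101101010101010010 = 2969752914

2969752914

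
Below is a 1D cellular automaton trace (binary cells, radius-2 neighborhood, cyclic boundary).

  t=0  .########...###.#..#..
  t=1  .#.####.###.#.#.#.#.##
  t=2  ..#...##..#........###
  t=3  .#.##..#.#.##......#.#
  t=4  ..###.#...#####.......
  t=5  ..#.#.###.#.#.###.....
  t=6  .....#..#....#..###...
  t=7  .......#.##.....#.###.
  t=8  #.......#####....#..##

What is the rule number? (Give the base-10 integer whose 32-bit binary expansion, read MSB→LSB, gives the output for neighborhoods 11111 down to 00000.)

3109501312

  ##### -> #   bit 31 = 1  t=0,i=3
  ####. -> .   bit 30 = 0  t=0,i=7
  ###.# -> #   bit 29 = 1  t=0,i=14
  ###.. -> #   bit 28 = 1  t=0,i=8
  ##.## -> #   bit 27 = 1  t=1,i=7
  ##.#. -> .   bit 26 = 0  t=0,i=15
  ##..# -> .   bit 25 = 0  t=2,i=0
  ##... -> #   bit 24 = 1  t=0,i=9
  #.### -> .   bit 23 = 0  t=1,i=3
  #.##. -> #   bit 22 = 1  t=1,i=20
  #.#.# -> .   bit 21 = 0  t=1,i=1
  #.#.. -> #   bit 20 = 1  t=0,i=16
  #..## -> .   bit 19 = 0  t=6,i=15
  #..#. -> #   bit 18 = 1  t=0,i=18
  #...# -> #   bit 17 = 1  t=0,i=10
  #.... -> #   bit 16 = 1  t=2,i=12
  .#### -> .   bit 15 = 0  t=0,i=2
  .###. -> .   bit 14 = 0  t=0,i=13
  .##.# -> #   bit 13 = 1  t=1,i=21
  .##.. -> #   bit 12 = 1  t=2,i=7
  .#.## -> #   bit 11 = 1  t=1,i=2
  .#.#. -> .   bit 10 = 0  t=1,i=13
  .#..# -> .   bit 9 = 0  t=0,i=17
  .#... -> #   bit 8 = 1  t=0,i=20
  ..### -> #   bit 7 = 1  t=0,i=1
  ..##. -> .   bit 6 = 0  t=2,i=6
  ..#.# -> .   bit 5 = 0  t=3,i=7
  ..#.. -> .   bit 4 = 0  t=0,i=19
  ...## -> .   bit 3 = 0  t=0,i=0
  ...#. -> .   bit 2 = 0  t=3,i=18
  ....# -> .   bit 1 = 0  t=2,i=17
  ..... -> .   bit 0 = 0  t=2,i=13
  bits 10111001010101110011100110000000 = 3109501312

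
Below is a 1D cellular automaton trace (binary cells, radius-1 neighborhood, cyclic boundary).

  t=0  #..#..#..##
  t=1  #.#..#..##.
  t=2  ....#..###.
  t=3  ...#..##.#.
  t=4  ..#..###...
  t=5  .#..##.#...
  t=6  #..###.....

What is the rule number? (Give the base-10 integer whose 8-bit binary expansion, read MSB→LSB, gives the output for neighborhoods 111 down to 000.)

  nb ###: next=.  (t=0,i=10, bit7=0)
  nb ##.: next=#  (t=0,i=0, bit6=1)
  nb #.#: next=.  (t=1,i=1, bit5=0)
  nb #..: next=.  (t=0,i=1, bit4=0)
  nb .##: next=#  (t=0,i=9, bit3=1)
  nb .#.: next=.  (t=0,i=3, bit2=0)
  nb ..#: next=#  (t=0,i=2, bit1=1)
  nb ...: next=.  (t=2,i=0, bit0=0)
  bits 01001010 = 74

74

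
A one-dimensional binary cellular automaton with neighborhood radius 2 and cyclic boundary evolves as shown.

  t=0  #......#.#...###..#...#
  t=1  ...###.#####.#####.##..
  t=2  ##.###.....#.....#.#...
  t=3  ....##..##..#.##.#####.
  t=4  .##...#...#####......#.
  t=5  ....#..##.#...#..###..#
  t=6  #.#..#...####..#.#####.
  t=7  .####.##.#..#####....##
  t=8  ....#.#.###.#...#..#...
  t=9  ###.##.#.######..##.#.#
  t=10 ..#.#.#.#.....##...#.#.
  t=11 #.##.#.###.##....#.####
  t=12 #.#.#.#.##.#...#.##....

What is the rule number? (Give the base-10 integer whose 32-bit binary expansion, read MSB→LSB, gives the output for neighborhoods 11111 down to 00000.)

  ##### -> .   bit 31 = 0  t=1,i=9
  ####. -> .   bit 30 = 0  t=1,i=10
  ###.# -> #   bit 29 = 1  t=1,i=5
  ###.. -> #   bit 28 = 1  t=0,i=15
  ##.## -> .   bit 27 = 0  t=1,i=6
  ##.#. -> #   bit 26 = 1  t=5,i=9
  ##..# -> #   bit 25 = 1  t=0,i=16
  ##... -> .   bit 24 = 0  t=0,i=1
  #.### -> .   bit 23 = 0  t=1,i=7
  #.##. -> #   bit 22 = 1  t=1,i=19
  #.#.# -> .   bit 21 = 0  t=6,i=0
  #.#.. -> #   bit 20 = 1  t=0,i=9
  #..## -> .   bit 19 = 0  t=3,i=7
  #..#. -> #   bit 18 = 1  t=0,i=17
  #...# -> #   bit 17 = 1  t=0,i=11
  #.... -> .   bit 16 = 0  t=0,i=2
  .#### -> .   bit 15 = 0  t=1,i=8
  .###. -> #   bit 14 = 1  t=0,i=14
  .##.# -> .   bit 13 = 0  t=2,i=1
  .##.. -> .   bit 12 = 0  t=0,i=0
  .#.## -> #   bit 11 = 1  t=3,i=13
  .#.#. -> #   bit 10 = 1  t=0,i=8
  .#..# -> #   bit 9 = 1  t=4,i=22
  .#... -> #   bit 8 = 1  t=0,i=10
  ..### -> #   bit 7 = 1  t=0,i=13
  ..##. -> .   bit 6 = 0  t=0,i=22
  ..#.# -> #   bit 5 = 1  t=0,i=7
  ..#.. -> .   bit 4 = 0  t=0,i=18
  ...## -> .   bit 3 = 0  t=0,i=12
  ...#. -> .   bit 2 = 0  t=0,i=6
  ....# -> #   bit 1 = 1  t=0,i=5
  ..... -> #   bit 0 = 1  t=0,i=3
  bits 00110110010101100100111110100011 = 911626147

911626147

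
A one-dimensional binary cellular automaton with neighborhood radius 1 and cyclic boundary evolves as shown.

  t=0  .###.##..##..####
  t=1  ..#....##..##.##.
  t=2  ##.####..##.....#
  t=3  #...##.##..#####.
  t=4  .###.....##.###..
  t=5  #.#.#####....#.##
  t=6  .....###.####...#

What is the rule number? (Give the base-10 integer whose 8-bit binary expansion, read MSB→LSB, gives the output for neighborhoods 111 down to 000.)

  [7] ### => #  t=0,i=2
  [6] ##. => .  t=0,i=3
  [5] #.# => .  t=0,i=0
  [4] #.. => #  t=0,i=7
  [3] .## => .  t=0,i=1
  [2] .#. => .  t=1,i=2
  [1] ..# => #  t=0,i=8
  [0] ... => #  t=1,i=0
  bits 10010011 = 147

147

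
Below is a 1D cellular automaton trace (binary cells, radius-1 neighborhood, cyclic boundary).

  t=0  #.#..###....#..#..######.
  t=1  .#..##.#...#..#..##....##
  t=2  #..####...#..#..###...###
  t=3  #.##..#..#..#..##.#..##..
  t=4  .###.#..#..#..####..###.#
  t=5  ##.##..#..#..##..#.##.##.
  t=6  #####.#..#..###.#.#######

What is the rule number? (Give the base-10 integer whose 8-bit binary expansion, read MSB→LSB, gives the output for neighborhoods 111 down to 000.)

106

  ### -> .   bit 7 = 0  t=0,i=6
  ##. -> #   bit 6 = 1  t=0,i=7
  #.# -> #   bit 5 = 1  t=0,i=1
  #.. -> .   bit 4 = 0  t=0,i=3
  .## -> #   bit 3 = 1  t=0,i=5
  .#. -> .   bit 2 = 0  t=0,i=0
  ..# -> #   bit 1 = 1  t=0,i=4
  ... -> .   bit 0 = 0  t=0,i=9
  bits 01101010 = 106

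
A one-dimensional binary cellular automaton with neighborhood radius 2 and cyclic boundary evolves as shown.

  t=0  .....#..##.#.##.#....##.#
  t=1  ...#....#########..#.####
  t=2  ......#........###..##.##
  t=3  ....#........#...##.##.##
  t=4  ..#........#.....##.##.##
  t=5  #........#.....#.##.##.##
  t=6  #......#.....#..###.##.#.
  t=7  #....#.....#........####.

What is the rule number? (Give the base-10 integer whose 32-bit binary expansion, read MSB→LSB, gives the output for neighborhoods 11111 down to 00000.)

  [31] ##### => .  t=1,i=10
  [30] ####. => #  t=1,i=15
  [29] ###.# => .  t=6,i=18
  [28] ###.. => #  t=1,i=16
  [27] ##.## => .  t=2,i=22
  [26] ##.#. => #  t=0,i=10
  [25] ##..# => #  t=1,i=17
  [24] ##... => .  t=1,i=0
  [23] #.### => #  t=1,i=21
  [22] #.##. => #  t=0,i=13
  [21] #.#.# => #  t=0,i=11
  [20] #.#.. => #  t=0,i=16
  [19] #..## => .  t=0,i=7
  [18] #..#. => .  t=1,i=18
  [17] #...# => .  t=1,i=1
  [16] #.... => .  t=0,i=1
  [15] .#### => .  t=1,i=9
  [14] .###. => .  t=2,i=16
  [13] .##.# => #  t=0,i=9
  [12] .##.. => #  t=2,i=24
  [11] .#.## => #  t=0,i=12
  [10] .#.#. => .  t=6,i=24
  [9] .#..# => .  t=0,i=6
  [8] .#... => .  t=0,i=0
  [7] ..### => .  t=1,i=8
  [6] ..##. => #  t=0,i=8
  [5] ..#.# => .  t=1,i=19
  [4] ..#.. => .  t=0,i=5
  [3] ...## => .  t=0,i=20
  [2] ...#. => .  t=0,i=4
  [1] ....# => #  t=0,i=3
  [0] ..... => .  t=0,i=2
  bits 01010110111100000011100001000010 = 1458583618

1458583618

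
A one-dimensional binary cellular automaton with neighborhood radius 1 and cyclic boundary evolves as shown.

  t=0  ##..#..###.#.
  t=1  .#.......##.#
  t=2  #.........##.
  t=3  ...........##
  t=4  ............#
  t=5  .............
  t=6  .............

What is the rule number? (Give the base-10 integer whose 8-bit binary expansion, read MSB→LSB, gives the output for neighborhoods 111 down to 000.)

96

  ###|.  b7=0 t=0,i=8
  ##.|#  b6=1 t=0,i=1
  #.#|#  b5=1 t=0,i=10
  #..|.  b4=0 t=0,i=2
  .##|.  b3=0 t=0,i=0
  .#.|.  b2=0 t=0,i=4
  ..#|.  b1=0 t=0,i=3
  ...|.  b0=0 t=1,i=3
  bits 01100000 = 96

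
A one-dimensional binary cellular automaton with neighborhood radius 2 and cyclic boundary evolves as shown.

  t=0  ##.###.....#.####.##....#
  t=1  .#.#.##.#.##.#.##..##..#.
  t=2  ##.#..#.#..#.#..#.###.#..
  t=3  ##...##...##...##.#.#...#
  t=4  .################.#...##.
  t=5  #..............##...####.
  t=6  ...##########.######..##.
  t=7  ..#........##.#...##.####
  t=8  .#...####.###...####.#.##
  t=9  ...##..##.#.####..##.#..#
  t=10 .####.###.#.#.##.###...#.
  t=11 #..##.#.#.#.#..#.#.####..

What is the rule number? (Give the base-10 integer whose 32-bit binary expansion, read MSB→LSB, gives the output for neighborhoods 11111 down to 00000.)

1907241069

  nb #####: next=.  (t=4,i=3, bit31=0)
  nb ####.: next=#  (t=0,i=15, bit30=1)
  nb ###.#: next=#  (t=0,i=1, bit29=1)
  nb ###..: next=#  (t=0,i=5, bit28=1)
  nb ##.##: next=.  (t=0,i=2, bit27=0)
  nb ##.#.: next=.  (t=1,i=7, bit26=0)
  nb ##..#: next=.  (t=1,i=17, bit25=0)
  nb ##...: next=#  (t=0,i=6, bit24=1)
  nb #.###: next=#  (t=0,i=3, bit23=1)
  nb #.##.: next=.  (t=0,i=18, bit22=0)
  nb #.#.#: next=#  (t=1,i=3, bit21=1)
  nb #.#..: next=.  (t=2,i=3, bit20=0)
  nb #..##: next=#  (t=1,i=18, bit19=1)
  nb #..#.: next=#  (t=1,i=0, bit18=1)
  nb #...#: next=#  (t=3,i=3, bit17=1)
  nb #....: next=.  (t=0,i=7, bit16=0)
  nb .####: next=.  (t=0,i=14, bit15=0)
  nb .###.: next=.  (t=0,i=0, bit14=0)
  nb .##.#: next=#  (t=1,i=6, bit13=1)
  nb .##..: next=#  (t=0,i=19, bit12=1)
  nb .#.##: next=.  (t=0,i=12, bit11=0)
  nb .#.#.: next=.  (t=1,i=2, bit10=0)
  nb .#..#: next=.  (t=1,i=24, bit9=0)
  nb .#...: next=.  (t=3,i=21, bit8=0)
  nb ..###: next=.  (t=0,i=24, bit7=0)
  nb ..##.: next=#  (t=1,i=19, bit6=1)
  nb ..#.#: next=#  (t=0,i=11, bit5=1)
  nb ..#..: next=.  (t=1,i=23, bit4=0)
  nb ...##: next=#  (t=0,i=23, bit3=1)
  nb ...#.: next=#  (t=0,i=10, bit2=1)
  nb ....#: next=.  (t=0,i=9, bit1=0)
  nb .....: next=#  (t=0,i=8, bit0=1)
  bits 01110001101011100011000001101101 = 1907241069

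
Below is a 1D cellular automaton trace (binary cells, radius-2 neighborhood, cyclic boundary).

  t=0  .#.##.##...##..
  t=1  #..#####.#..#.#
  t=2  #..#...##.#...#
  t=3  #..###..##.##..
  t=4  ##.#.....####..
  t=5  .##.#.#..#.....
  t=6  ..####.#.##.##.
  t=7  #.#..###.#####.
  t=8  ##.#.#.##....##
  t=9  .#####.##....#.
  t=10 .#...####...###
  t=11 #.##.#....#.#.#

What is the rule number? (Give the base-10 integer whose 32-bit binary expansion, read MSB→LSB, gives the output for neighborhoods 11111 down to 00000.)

  ##### -> .   bit 31 = 0  t=1,i=5
  ####. -> .   bit 30 = 0  t=1,i=6
  ###.# -> #   bit 29 = 1  t=1,i=7
  ###.. -> .   bit 28 = 0  t=3,i=5
  ##.## -> #   bit 27 = 1  t=0,i=5
  ##.#. -> #   bit 26 = 1  t=1,i=8
  ##..# -> .   bit 25 = 0  t=1,i=1
  ##... -> .   bit 24 = 0  t=0,i=8
  #.### -> .   bit 23 = 0  t=7,i=9
  #.##. -> #   bit 22 = 1  t=0,i=3
  #.#.# -> #   bit 21 = 1  t=5,i=4
  #.#.. -> .   bit 20 = 0  t=1,i=9
  #..## -> .   bit 19 = 0  t=1,i=2
  #..#. -> .   bit 18 = 0  t=1,i=11
  #...# -> #   bit 17 = 1  t=0,i=9
  #.... -> .   bit 16 = 0  t=4,i=5
  .#### -> .   bit 15 = 0  t=1,i=4
  .###. -> .   bit 14 = 0  t=3,i=4
  .##.# -> #   bit 13 = 1  t=0,i=4
  .##.. -> #   bit 12 = 1  t=0,i=7
  .#.## -> .   bit 11 = 0  t=0,i=2
  .#.#. -> #   bit 10 = 1  t=5,i=5
  .#..# -> #   bit 9 = 1  t=1,i=10
  .#... -> #   bit 8 = 1  t=2,i=4
  ..### -> #   bit 7 = 1  t=1,i=3
  ..##. -> .   bit 6 = 0  t=0,i=11
  ..#.# -> .   bit 5 = 0  t=0,i=1
  ..#.. -> #   bit 4 = 1  t=2,i=3
  ...## -> .   bit 3 = 0  t=0,i=10
  ...#. -> #   bit 2 = 1  t=0,i=0
  ....# -> .   bit 1 = 0  t=4,i=7
  ..... -> #   bit 0 = 1  t=4,i=6
  bits 00101100011000100011011110010101 = 744634261

744634261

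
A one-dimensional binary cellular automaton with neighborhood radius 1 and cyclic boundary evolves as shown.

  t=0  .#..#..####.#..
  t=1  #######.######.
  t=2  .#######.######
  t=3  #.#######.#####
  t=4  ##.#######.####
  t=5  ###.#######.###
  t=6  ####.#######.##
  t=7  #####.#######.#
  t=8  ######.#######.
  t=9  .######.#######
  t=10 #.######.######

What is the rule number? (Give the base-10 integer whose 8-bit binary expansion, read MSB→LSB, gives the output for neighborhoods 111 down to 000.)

  ###|#  b7=1 t=0,i=8
  ##.|#  b6=1 t=0,i=10
  #.#|#  b5=1 t=0,i=11
  #..|#  b4=1 t=0,i=2
  .##|.  b3=0 t=0,i=7
  .#.|#  b2=1 t=0,i=1
  ..#|#  b1=1 t=0,i=0
  ...|.  b0=0 t=0,i=14
  bits 11110110 = 246

246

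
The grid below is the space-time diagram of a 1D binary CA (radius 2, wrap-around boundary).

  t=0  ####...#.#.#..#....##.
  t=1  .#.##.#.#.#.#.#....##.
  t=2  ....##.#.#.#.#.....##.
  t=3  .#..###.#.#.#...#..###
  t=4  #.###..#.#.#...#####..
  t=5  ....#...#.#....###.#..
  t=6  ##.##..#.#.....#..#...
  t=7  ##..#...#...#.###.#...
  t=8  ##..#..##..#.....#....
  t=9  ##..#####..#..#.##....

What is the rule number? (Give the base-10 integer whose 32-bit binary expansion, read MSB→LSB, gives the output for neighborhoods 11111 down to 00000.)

2500376277

  nb #####: next=#  (t=4,i=17, bit31=1)
  nb ####.: next=.  (t=0,i=2, bit30=0)
  nb ###.#: next=.  (t=3,i=6, bit29=0)
  nb ###..: next=#  (t=0,i=3, bit28=1)
  nb ##.##: next=.  (t=0,i=21, bit27=0)
  nb ##.#.: next=#  (t=1,i=5, bit26=1)
  nb ##..#: next=.  (t=1,i=21, bit25=0)
  nb ##...: next=#  (t=0,i=4, bit24=1)
  nb #.###: next=.  (t=0,i=0, bit23=0)
  nb #.##.: next=.  (t=1,i=3, bit22=0)
  nb #.#.#: next=.  (t=0,i=9, bit21=0)
  nb #.#..: next=.  (t=0,i=11, bit20=0)
  nb #..##: next=#  (t=3,i=3, bit19=1)
  nb #..#.: next=.  (t=0,i=13, bit18=0)
  nb #...#: next=.  (t=0,i=5, bit17=0)
  nb #....: next=.  (t=0,i=16, bit16=0)
  nb .####: next=#  (t=0,i=1, bit15=1)
  nb .###.: next=.  (t=3,i=5, bit14=0)
  nb .##.#: next=#  (t=0,i=20, bit13=1)
  nb .##..: next=#  (t=1,i=20, bit12=1)
  nb .#.##: next=.  (t=1,i=2, bit11=0)
  nb .#.#.: next=#  (t=0,i=8, bit10=1)
  nb .#..#: next=#  (t=0,i=12, bit9=1)
  nb .#...: next=.  (t=0,i=15, bit8=0)
  nb ..###: next=#  (t=3,i=4, bit7=1)
  nb ..##.: next=#  (t=0,i=19, bit6=1)
  nb ..#.#: next=.  (t=0,i=7, bit5=0)
  nb ..#..: next=#  (t=0,i=14, bit4=1)
  nb ...##: next=.  (t=0,i=18, bit3=0)
  nb ...#.: next=#  (t=0,i=6, bit2=1)
  nb ....#: next=.  (t=0,i=17, bit1=0)
  nb .....: next=#  (t=2,i=1, bit0=1)
  bits 10010101000010001011011011010101 = 2500376277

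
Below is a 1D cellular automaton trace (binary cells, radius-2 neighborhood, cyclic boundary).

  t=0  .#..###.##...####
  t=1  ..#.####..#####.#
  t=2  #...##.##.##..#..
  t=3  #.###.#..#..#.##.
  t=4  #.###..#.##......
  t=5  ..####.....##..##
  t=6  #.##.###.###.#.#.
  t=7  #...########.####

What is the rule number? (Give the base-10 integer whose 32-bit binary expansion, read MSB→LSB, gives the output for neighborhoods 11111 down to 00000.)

  [31] ##### => .  t=1,i=12
  [30] ####. => .  t=0,i=15
  [29] ###.# => #  t=0,i=6
  [28] ###.. => #  t=1,i=7
  [27] ##.## => #  t=0,i=7
  [26] ##.#. => .  t=0,i=0
  [25] ##..# => #  t=1,i=8
  [24] ##... => #  t=0,i=10
  [23] #.### => #  t=1,i=4
  [22] #.##. => .  t=0,i=8
  [21] #.#.# => #  t=3,i=0
  [20] #.#.. => .  t=0,i=1
  [19] #..## => .  t=0,i=3
  [18] #..#. => .  t=1,i=1
  [17] #...# => #  t=0,i=11
  [16] #.... => #  t=4,i=12
  [15] .#### => #  t=0,i=14
  [14] .###. => #  t=0,i=5
  [13] .##.# => .  t=2,i=5
  [12] .##.. => .  t=0,i=9
  [11] .#.## => .  t=1,i=3
  [10] .#.#. => #  t=6,i=14
  [9] .#..# => #  t=0,i=2
  [8] .#... => .  t=2,i=1
  [7] ..### => #  t=0,i=4
  [6] ..##. => #  t=2,i=4
  [5] ..#.# => .  t=1,i=2
  [4] ..#.. => #  t=2,i=0
  [3] ...## => #  t=0,i=12
  [2] ...#. => #  t=4,i=16
  [1] ....# => #  t=4,i=15
  [0] ..... => .  t=4,i=13
  bits 00111011101000111100011011011110 = 1000589022

1000589022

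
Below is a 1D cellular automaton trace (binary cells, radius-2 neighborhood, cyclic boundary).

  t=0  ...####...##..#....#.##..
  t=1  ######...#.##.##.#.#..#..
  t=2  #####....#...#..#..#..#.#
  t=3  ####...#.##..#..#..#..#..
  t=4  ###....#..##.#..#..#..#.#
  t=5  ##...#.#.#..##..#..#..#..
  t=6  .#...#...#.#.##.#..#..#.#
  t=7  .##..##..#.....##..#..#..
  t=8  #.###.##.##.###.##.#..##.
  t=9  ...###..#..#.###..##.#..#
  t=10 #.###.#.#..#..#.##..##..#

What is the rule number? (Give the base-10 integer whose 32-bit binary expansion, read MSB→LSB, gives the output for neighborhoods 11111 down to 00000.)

3994603963

  nb #####: next=#  (t=1,i=2, bit31=1)
  nb ####.: next=#  (t=0,i=5, bit30=1)
  nb ###.#: next=#  (t=8,i=4, bit29=1)
  nb ###..: next=.  (t=0,i=6, bit28=0)
  nb ##.##: next=#  (t=1,i=13, bit27=1)
  nb ##.#.: next=#  (t=1,i=16, bit26=1)
  nb ##..#: next=#  (t=0,i=12, bit25=1)
  nb ##...: next=.  (t=0,i=7, bit24=0)
  nb #.###: next=.  (t=2,i=24, bit23=0)
  nb #.##.: next=.  (t=0,i=21, bit22=0)
  nb #.#.#: next=.  (t=1,i=17, bit21=0)
  nb #.#..: next=#  (t=1,i=19, bit20=1)
  nb #..##: next=#  (t=1,i=24, bit19=1)
  nb #..#.: next=.  (t=0,i=13, bit18=0)
  nb #...#: next=.  (t=0,i=8, bit17=0)
  nb #....: next=.  (t=0,i=16, bit16=0)
  nb .####: next=#  (t=0,i=4, bit15=1)
  nb .###.: next=#  (t=8,i=3, bit14=1)
  nb .##.#: next=.  (t=1,i=12, bit13=0)
  nb .##..: next=#  (t=0,i=11, bit12=1)
  nb .#.##: next=.  (t=0,i=20, bit11=0)
  nb .#.#.: next=.  (t=1,i=18, bit10=0)
  nb .#..#: next=.  (t=1,i=20, bit9=0)
  nb .#...: next=#  (t=0,i=15, bit8=1)
  nb ..###: next=#  (t=0,i=3, bit7=1)
  nb ..##.: next=.  (t=0,i=10, bit6=0)
  nb ..#.#: next=#  (t=0,i=19, bit5=1)
  nb ..#..: next=#  (t=0,i=14, bit4=1)
  nb ...##: next=#  (t=0,i=2, bit3=1)
  nb ...#.: next=.  (t=0,i=18, bit2=0)
  nb ....#: next=#  (t=0,i=1, bit1=1)
  nb .....: next=#  (t=0,i=0, bit0=1)
  bits 11101110000110001101000110111011 = 3994603963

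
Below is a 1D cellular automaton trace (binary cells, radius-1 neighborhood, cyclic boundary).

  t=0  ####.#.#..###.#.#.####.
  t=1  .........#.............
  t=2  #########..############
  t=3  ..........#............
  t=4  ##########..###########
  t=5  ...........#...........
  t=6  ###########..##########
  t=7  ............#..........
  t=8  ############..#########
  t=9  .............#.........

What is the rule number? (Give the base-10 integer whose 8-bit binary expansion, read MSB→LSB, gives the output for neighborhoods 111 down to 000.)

  nb ###: next=.  (t=0,i=1, bit7=0)
  nb ##.: next=.  (t=0,i=3, bit6=0)
  nb #.#: next=.  (t=0,i=4, bit5=0)
  nb #..: next=.  (t=0,i=8, bit4=0)
  nb .##: next=.  (t=0,i=0, bit3=0)
  nb .#.: next=.  (t=0,i=5, bit2=0)
  nb ..#: next=#  (t=0,i=9, bit1=1)
  nb ...: next=#  (t=1,i=0, bit0=1)
  bits 00000011 = 3

3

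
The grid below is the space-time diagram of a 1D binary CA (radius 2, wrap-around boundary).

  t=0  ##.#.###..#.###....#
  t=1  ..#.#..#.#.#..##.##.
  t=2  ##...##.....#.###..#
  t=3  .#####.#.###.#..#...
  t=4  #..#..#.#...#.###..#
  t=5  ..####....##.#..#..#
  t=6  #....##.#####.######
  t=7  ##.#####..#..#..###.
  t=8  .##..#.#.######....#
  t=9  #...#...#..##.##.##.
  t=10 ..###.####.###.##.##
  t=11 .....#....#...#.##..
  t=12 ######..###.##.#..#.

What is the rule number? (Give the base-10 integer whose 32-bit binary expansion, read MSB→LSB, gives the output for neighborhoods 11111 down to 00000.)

  ##### -> #   bit 31 = 1  t=3,i=3
  ####. -> .   bit 30 = 0  t=3,i=4
  ###.# -> .   bit 29 = 0  t=0,i=1
  ###.. -> #   bit 28 = 1  t=0,i=7
  ##.## -> #   bit 27 = 1  t=1,i=16
  ##.#. -> #   bit 26 = 1  t=0,i=2
  ##..# -> .   bit 25 = 0  t=0,i=8
  ##... -> #   bit 24 = 1  t=0,i=15
  #.### -> .   bit 23 = 0  t=0,i=5
  #.##. -> .   bit 22 = 0  t=1,i=17
  #.#.# -> .   bit 21 = 0  t=0,i=3
  #.#.. -> .   bit 20 = 0  t=1,i=4
  #..## -> .   bit 19 = 0  t=1,i=13
  #..#. -> #   bit 18 = 1  t=0,i=9
  #...# -> #   bit 17 = 1  t=1,i=0
  #.... -> .   bit 16 = 0  t=0,i=16
  .#### -> .   bit 15 = 0  t=3,i=2
  .###. -> .   bit 14 = 0  t=0,i=0
  .##.# -> #   bit 13 = 1  t=1,i=15
  .##.. -> .   bit 12 = 0  t=1,i=18
  .#.## -> #   bit 11 = 1  t=0,i=4
  .#.#. -> .   bit 10 = 0  t=1,i=3
  .#..# -> #   bit 9 = 1  t=1,i=5
  .#... -> .   bit 8 = 0  t=3,i=17
  ..### -> .   bit 7 = 0  t=0,i=19
  ..##. -> #   bit 6 = 1  t=1,i=14
  ..#.# -> .   bit 5 = 0  t=0,i=10
  ..#.. -> #   bit 4 = 1  t=3,i=16
  ...## -> #   bit 3 = 1  t=0,i=18
  ...#. -> #   bit 2 = 1  t=1,i=1
  ....# -> #   bit 1 = 1  t=0,i=17
  ..... -> #   bit 0 = 1  t=2,i=9
  bits 10011101000001100010101001011111 = 2634426975

2634426975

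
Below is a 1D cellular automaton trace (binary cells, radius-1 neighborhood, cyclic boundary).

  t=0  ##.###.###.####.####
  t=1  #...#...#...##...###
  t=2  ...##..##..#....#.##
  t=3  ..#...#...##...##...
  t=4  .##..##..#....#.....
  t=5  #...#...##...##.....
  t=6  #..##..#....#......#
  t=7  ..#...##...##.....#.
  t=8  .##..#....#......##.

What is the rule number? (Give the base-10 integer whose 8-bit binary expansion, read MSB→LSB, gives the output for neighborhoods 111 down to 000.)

134

  nb ###: next=#  (t=0,i=0, bit7=1)
  nb ##.: next=.  (t=0,i=1, bit6=0)
  nb #.#: next=.  (t=0,i=2, bit5=0)
  nb #..: next=.  (t=1,i=1, bit4=0)
  nb .##: next=.  (t=0,i=3, bit3=0)
  nb .#.: next=#  (t=1,i=4, bit2=1)
  nb ..#: next=#  (t=1,i=3, bit1=1)
  nb ...: next=.  (t=1,i=2, bit0=0)
  bits 10000110 = 134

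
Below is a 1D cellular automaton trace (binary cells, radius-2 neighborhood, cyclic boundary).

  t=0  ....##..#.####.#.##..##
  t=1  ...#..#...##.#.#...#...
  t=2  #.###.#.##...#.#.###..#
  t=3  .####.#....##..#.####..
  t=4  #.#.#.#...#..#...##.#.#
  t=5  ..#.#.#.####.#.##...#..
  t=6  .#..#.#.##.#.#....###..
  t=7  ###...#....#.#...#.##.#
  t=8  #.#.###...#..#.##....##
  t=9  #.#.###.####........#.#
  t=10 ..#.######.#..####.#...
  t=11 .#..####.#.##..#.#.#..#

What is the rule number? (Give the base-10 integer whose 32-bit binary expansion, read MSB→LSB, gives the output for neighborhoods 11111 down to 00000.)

  #####|#  b31=1 t=10,i=6
  ####.|.  b30=0 t=0,i=12
  ###.#|#  b29=1 t=0,i=13
  ###..|#  b28=1 t=2,i=19
  ##.##|#  b27=1 t=2,i=1
  ##.#.|.  b26=0 t=0,i=14
  ##..#|#  b25=1 t=0,i=6
  ##...|.  b24=0 t=0,i=0
  #.###|#  b23=1 t=0,i=10
  #.##.|.  b22=0 t=0,i=17
  #.#.#|#  b21=1 t=0,i=15
  #.#..|#  b20=1 t=1,i=15
  #..##|.  b19=0 t=0,i=20
  #..#.|.  b18=0 t=0,i=7
  #...#|#  b17=1 t=1,i=8
  #....|.  b16=0 t=0,i=1
  .####|#  b15=1 t=0,i=11
  .###.|#  b14=1 t=2,i=3
  .##.#|.  b13=0 t=1,i=11
  .##..|.  b12=0 t=0,i=5
  .#.##|.  b11=0 t=0,i=9
  .#.#.|.  b10=0 t=1,i=14
  .#..#|#  b9=1 t=1,i=4
  .#...|.  b8=0 t=1,i=7
  ..###|.  b7=0 t=3,i=1
  ..##.|.  b6=0 t=0,i=4
  ..#.#|.  b5=0 t=0,i=8
  ..#..|#  b4=1 t=1,i=3
  ...##|#  b3=1 t=0,i=3
  ...#.|#  b2=1 t=1,i=2
  ....#|.  b1=0 t=0,i=2
  .....|#  b0=1 t=1,i=0
  bits 10111010101100101100001000011101 = 3132277277

3132277277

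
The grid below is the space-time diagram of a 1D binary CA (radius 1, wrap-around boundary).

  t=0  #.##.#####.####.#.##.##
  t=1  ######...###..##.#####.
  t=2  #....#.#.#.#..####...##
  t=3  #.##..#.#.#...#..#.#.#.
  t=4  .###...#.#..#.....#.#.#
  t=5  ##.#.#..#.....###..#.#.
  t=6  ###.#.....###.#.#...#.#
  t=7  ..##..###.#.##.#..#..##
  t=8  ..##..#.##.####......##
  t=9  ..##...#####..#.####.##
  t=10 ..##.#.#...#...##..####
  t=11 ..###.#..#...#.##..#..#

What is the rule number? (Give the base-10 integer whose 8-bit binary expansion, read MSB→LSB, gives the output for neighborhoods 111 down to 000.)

  ###|.  b7=0 t=0,i=6
  ##.|#  b6=1 t=0,i=0
  #.#|#  b5=1 t=0,i=1
  #..|.  b4=0 t=1,i=6
  .##|#  b3=1 t=0,i=2
  .#.|.  b2=0 t=0,i=16
  ..#|.  b1=0 t=1,i=8
  ...|#  b0=1 t=1,i=7
  bits 01101001 = 105

105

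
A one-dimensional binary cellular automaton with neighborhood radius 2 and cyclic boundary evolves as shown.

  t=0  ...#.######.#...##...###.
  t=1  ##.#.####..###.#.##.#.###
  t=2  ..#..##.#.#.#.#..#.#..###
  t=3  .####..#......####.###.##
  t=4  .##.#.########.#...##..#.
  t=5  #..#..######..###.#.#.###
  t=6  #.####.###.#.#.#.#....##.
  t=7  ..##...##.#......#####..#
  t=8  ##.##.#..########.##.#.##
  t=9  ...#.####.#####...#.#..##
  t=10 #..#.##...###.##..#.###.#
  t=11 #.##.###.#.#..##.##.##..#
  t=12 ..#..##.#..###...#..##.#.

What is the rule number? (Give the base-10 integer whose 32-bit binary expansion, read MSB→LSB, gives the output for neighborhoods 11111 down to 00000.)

  [31] ##### => #  t=0,i=7
  [30] ####. => .  t=0,i=9
  [29] ###.# => .  t=0,i=10
  [28] ###.. => #  t=0,i=23
  [27] ##.## => .  t=3,i=0
  [26] ##.#. => #  t=0,i=11
  [25] ##..# => .  t=1,i=9
  [24] ##... => #  t=0,i=18
  [23] #.### => #  t=0,i=5
  [22] #.##. => #  t=1,i=17
  [21] #.#.# => .  t=1,i=3
  [20] #.#.. => #  t=0,i=12
  [19] #..## => #  t=1,i=10
  [18] #..#. => #  t=2,i=1
  [17] #...# => .  t=0,i=14
  [16] #.... => #  t=0,i=0
  [15] .#### => #  t=0,i=6
  [14] .###. => #  t=0,i=22
  [13] .##.# => .  t=1,i=18
  [12] .##.. => #  t=0,i=17
  [11] .#.## => .  t=0,i=4
  [10] .#.#. => .  t=2,i=9
  [9] .#..# => #  t=2,i=3
  [8] .#... => #  t=0,i=13
  [7] ..### => .  t=0,i=21
  [6] ..##. => .  t=0,i=16
  [5] ..#.# => #  t=0,i=3
  [4] ..#.. => #  t=2,i=2
  [3] ...## => #  t=0,i=15
  [2] ...#. => .  t=0,i=2
  [1] ....# => #  t=0,i=1
  [0] ..... => #  t=3,i=10
  bits 10010101110111011101001100111011 = 2514342715

2514342715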